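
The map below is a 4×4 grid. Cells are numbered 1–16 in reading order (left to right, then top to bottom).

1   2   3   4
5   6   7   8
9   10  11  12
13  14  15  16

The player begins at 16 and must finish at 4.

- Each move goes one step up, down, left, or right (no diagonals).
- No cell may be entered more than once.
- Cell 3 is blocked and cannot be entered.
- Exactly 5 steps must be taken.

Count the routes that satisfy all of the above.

3

Need simple routes of exactly 5 moves from 16 to 4 (Manhattan distance 3, so 1 moves are spent on a detour and 1 undoing it).
Enumerating: 16 12 11 7 8 4 | 16 15 11 7 8 4 | 16 15 11 12 8 4.
That gives 3 routes.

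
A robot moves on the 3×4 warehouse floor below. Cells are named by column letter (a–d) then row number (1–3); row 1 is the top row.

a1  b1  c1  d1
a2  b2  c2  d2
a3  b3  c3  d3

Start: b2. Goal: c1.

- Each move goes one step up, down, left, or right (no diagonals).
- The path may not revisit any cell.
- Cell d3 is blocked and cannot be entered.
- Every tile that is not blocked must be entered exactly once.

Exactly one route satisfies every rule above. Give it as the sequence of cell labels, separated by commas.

Need to visit all 11 open cells exactly once, starting at b2 and ending at c1.
Route from b2: up to b1, left to a1, 2× down (reaching a3), 2× right (reaching c3), up to c2, right to d2, up to d1, left to c1 — 10 moves in all.
Check: all 11 open cells covered.

b2, b1, a1, a2, a3, b3, c3, c2, d2, d1, c1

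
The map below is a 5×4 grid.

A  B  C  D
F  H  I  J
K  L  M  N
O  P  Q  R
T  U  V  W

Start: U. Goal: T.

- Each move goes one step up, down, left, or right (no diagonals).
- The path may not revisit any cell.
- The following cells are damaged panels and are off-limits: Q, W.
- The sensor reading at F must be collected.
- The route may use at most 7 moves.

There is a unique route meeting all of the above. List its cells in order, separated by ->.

U -> P -> L -> H -> F -> K -> O -> T

Any route must reach F and still end at T within 7 moves, so the order of the required stops is forced.
Route from U: up 3 to H, left 1 to F, down 3 to T — 7 moves in all.
Check: all required cells visited; 7 ≤ 7 moves.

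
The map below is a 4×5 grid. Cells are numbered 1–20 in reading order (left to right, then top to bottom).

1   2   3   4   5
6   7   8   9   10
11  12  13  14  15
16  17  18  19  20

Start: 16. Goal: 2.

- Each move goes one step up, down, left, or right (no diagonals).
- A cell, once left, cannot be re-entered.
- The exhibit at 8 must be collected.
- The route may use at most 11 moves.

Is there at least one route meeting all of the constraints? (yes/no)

One route that works: 16 → 11 → 6 → 7 → 8 → 3 → 2.

yes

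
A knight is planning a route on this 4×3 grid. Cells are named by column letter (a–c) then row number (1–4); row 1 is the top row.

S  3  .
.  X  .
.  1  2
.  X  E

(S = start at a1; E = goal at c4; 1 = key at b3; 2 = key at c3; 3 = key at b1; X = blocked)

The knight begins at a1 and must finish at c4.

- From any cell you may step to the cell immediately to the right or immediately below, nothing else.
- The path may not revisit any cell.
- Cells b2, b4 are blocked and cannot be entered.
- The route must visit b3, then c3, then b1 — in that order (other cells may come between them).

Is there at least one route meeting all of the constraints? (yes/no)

no

b1 lies above c3, so going from c3 to b1 would need an upward move — but moves only go right/down, so c3 cannot be visited before b1.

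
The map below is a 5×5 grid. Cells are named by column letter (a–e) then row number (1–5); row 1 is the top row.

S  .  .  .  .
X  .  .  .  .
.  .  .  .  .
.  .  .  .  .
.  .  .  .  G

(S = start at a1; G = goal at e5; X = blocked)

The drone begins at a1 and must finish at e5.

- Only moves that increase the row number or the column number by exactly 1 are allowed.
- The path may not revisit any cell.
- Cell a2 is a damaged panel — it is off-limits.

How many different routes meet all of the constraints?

35

A right/down-only route from a1 to e5 makes exactly 4 down-moves and 4 right-moves in some order.
With no other constraints that would be C(8,4) = 70 routes.
Subtract routes through each blocked cell (inclusion–exclusion for overlaps): − through a2: 35 → 35.
That gives 35 routes.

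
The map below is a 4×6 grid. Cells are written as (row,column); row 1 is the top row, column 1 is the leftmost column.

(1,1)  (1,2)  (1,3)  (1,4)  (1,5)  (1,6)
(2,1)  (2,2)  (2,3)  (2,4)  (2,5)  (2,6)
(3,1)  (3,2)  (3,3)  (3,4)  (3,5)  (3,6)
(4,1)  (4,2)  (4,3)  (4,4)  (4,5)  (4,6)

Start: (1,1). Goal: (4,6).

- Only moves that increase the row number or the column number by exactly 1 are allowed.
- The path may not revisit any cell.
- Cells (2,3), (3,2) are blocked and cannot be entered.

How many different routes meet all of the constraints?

A right/down-only route from (1,1) to (4,6) makes exactly 3 down-moves and 5 right-moves in some order.
With no other constraints that would be C(8,3) = 56 routes.
Subtract routes through each blocked cell (inclusion–exclusion for overlaps): − through (2,3): 30 − through (3,2): 15 → 11.
That gives 11 routes.

11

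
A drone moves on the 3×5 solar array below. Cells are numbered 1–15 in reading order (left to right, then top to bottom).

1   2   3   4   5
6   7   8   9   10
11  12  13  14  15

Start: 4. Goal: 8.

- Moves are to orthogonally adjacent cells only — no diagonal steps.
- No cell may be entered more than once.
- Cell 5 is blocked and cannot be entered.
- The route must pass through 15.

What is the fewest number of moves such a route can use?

6

Any route passes through 15 somewhere between 4 and 8. Summing Manhattan distances along the two legs (4 → 15 → 8) gives a lower bound of 3 + 3 = 6 moves.
A route of 6 moves achieves this: 4 → 9 → 10 → 15 → 14 → 13 → 8.
Since 6 matches the lower bound, it is optimal.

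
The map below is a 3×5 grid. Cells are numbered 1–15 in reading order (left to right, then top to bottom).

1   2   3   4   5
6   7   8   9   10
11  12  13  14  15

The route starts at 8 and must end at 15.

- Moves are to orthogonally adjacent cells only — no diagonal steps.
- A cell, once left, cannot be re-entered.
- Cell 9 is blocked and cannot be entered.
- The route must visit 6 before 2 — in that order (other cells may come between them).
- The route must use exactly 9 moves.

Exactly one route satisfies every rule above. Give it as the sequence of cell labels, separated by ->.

8 -> 7 -> 6 -> 1 -> 2 -> 3 -> 4 -> 5 -> 10 -> 15

The waypoints must appear in the order 6, 2, with no cell reused.
Route from 8: 2× left (reaching 6), up to 1, 4× right (reaching 5), 2× down (reaching 15) — 9 moves in all.
Check: order respected (6 at step 2, 2 at step 4); 9 moves as required.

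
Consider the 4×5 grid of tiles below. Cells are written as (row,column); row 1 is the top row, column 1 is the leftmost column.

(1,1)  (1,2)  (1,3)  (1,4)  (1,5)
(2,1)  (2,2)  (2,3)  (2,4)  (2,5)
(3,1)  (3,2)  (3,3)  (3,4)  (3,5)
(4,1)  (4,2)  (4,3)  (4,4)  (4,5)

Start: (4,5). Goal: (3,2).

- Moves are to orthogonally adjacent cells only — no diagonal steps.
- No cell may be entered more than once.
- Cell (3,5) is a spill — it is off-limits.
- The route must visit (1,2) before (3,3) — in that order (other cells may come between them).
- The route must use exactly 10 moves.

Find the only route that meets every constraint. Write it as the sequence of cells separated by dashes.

The waypoints must appear in the order (1,2), (3,3), with no cell reused.
Route from (4,5): left to (4,4), 3× up (reaching (1,4)), 2× left (reaching (1,2)), down to (2,2), right to (2,3), down to (3,3), left to (3,2) — 10 moves in all.
Check: order respected ((1,2) at step 6, (3,3) at step 9); 10 moves as required.

(4,5) - (4,4) - (3,4) - (2,4) - (1,4) - (1,3) - (1,2) - (2,2) - (2,3) - (3,3) - (3,2)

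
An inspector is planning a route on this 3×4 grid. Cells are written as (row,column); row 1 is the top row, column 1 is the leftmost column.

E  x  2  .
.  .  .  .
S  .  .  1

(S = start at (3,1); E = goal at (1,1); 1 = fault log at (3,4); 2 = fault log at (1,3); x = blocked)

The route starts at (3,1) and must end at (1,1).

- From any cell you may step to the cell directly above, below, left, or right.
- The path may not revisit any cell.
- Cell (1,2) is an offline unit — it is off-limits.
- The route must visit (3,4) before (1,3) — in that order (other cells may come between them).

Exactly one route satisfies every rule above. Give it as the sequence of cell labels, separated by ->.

(3,1) -> (3,2) -> (3,3) -> (3,4) -> (2,4) -> (1,4) -> (1,3) -> (2,3) -> (2,2) -> (2,1) -> (1,1)

The waypoints must appear in the order (3,4), (1,3), with no cell reused.
Route from (3,1): right 3 to (3,4), up 2 to (1,4), left 1 to (1,3), down 1 to (2,3), left 2 to (2,1), up 1 to (1,1) — 10 moves in all.
Check: order respected (1 at step 3, 2 at step 6).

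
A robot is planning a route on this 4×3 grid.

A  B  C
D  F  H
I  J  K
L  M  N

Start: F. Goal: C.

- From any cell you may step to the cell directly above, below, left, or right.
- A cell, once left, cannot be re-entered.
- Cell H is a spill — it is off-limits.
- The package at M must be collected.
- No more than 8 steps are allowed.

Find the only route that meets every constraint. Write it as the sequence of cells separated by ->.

Any route must reach M and still end at C within 8 moves, so the order of the required stops is forced.
Route from F: down 2 to M, left 1 to L, up 3 to A, right 2 to C — 8 moves in all.
Check: all required cells visited; 8 ≤ 8 moves.

F -> J -> M -> L -> I -> D -> A -> B -> C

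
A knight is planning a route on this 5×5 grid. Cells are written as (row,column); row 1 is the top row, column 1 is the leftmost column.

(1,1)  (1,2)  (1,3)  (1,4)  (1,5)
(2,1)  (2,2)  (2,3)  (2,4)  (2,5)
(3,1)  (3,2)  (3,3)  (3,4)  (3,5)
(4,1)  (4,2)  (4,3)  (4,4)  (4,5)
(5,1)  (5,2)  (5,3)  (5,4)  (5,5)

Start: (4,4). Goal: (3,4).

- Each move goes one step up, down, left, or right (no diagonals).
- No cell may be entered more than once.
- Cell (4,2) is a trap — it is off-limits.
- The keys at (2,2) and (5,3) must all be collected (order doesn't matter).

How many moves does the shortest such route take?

9

Any route passes through (2,2) and (5,3) in some order between (4,4) and (3,4). Summing Manhattan distances along each leg and taking the cheapest ordering ((4,4) → (5,3) → (2,2) → (3,4)) gives a lower bound of 2 + 4 + 3 = 9 moves.
A route of 9 moves achieves this: (4,4) → (5,4) → (5,3) → (4,3) → (3,3) → (3,2) → (2,2) → (2,3) → (2,4) → (3,4).
Since 9 matches the lower bound, it is optimal.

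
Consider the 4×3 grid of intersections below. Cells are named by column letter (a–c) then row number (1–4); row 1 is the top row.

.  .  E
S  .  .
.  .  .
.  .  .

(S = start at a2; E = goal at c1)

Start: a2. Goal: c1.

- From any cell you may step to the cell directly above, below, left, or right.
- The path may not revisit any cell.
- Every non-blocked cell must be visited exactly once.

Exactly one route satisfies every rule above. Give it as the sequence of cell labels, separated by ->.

a2 -> a1 -> b1 -> b2 -> b3 -> a3 -> a4 -> b4 -> c4 -> c3 -> c2 -> c1

Need to visit all 12 open cells exactly once, starting at a2 and ending at c1.
Route from a2: up 1 to a1, right 1 to b1, down 2 to b3, left 1 to a3, down 1 to a4, right 2 to c4, up 3 to c1 — 11 moves in all.
Check: all 12 open cells covered.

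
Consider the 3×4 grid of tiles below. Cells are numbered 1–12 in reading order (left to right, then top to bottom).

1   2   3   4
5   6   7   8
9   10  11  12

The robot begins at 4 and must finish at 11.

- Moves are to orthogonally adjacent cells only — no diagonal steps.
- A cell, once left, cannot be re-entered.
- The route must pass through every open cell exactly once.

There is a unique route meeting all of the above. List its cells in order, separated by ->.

Need to visit all 12 open cells exactly once, starting at 4 and ending at 11.
Cell 9 has only two open neighbours (5 and 10), so the path must pass straight through it: one of those is the cell it's entered from and the other is where it exits.
Route from 4: left 3 to 1, down 2 to 9, right 1 to 10, up 1 to 6, right 2 to 8, down 1 to 12, left 1 to 11 — 11 moves in all.
Check: all 12 open cells covered.

4 -> 3 -> 2 -> 1 -> 5 -> 9 -> 10 -> 6 -> 7 -> 8 -> 12 -> 11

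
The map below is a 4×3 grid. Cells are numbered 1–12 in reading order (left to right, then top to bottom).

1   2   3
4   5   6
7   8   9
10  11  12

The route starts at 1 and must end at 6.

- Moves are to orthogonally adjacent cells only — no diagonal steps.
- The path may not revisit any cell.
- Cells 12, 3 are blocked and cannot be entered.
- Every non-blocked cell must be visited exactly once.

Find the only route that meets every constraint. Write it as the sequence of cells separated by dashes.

Need to visit all 10 open cells exactly once, starting at 1 and ending at 6.
Cell 9 has only two open neighbours (6 and 8), so the path must pass straight through it: one of those is the cell it's entered from and the other is where it exits.
Route from 1: right 1 to 2, down 1 to 5, left 1 to 4, down 2 to 10, right 1 to 11, up 1 to 8, right 1 to 9, up 1 to 6 — 9 moves in all.
Check: all 10 open cells covered.

1 - 2 - 5 - 4 - 7 - 10 - 11 - 8 - 9 - 6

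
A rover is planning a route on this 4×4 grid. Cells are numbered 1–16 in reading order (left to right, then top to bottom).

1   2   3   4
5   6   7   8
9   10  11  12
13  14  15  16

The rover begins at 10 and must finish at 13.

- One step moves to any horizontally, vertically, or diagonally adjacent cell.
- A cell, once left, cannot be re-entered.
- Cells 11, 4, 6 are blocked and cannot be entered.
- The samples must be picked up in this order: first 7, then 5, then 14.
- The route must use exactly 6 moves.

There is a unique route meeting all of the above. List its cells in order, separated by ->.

10 -> 7 -> 2 -> 5 -> 9 -> 14 -> 13

The waypoints must appear in the order 7, 5, 14, with no cell reused.
Route from 10: up-right 1 to 7, up-left 1 to 2, down-left 1 to 5, down 1 to 9, down-right 1 to 14, left 1 to 13 — 6 moves in all.
Check: order respected (7 at step 1, 5 at step 3, 14 at step 5); 6 moves as required.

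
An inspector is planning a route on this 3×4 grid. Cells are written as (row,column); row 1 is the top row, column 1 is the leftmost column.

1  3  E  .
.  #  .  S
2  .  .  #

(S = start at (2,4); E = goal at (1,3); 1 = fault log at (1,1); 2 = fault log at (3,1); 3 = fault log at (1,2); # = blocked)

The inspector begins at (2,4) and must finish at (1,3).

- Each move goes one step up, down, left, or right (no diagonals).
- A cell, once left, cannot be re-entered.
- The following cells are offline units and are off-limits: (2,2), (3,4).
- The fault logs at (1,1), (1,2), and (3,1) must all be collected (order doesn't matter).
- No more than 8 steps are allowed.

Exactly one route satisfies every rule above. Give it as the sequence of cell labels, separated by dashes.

The budget equals the shortest possible length, so every move has to be on a shortest route through the required cells.
Route from (2,4): left 1 to (2,3), down 1 to (3,3), left 2 to (3,1), up 2 to (1,1), right 2 to (1,3) — 8 moves in all.
Check: all required cells visited; 8 ≤ 8 moves.

(2,4) - (2,3) - (3,3) - (3,2) - (3,1) - (2,1) - (1,1) - (1,2) - (1,3)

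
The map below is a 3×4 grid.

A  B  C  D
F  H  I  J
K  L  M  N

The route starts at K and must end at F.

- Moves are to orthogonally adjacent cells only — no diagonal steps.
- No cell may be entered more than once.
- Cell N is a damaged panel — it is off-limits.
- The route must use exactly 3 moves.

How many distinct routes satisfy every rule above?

1

Need simple routes of exactly 3 moves from K to F (Manhattan distance 1, so 1 moves are spent on a detour and 1 undoing it).
Enumerating: K L H F.
That gives 1 route.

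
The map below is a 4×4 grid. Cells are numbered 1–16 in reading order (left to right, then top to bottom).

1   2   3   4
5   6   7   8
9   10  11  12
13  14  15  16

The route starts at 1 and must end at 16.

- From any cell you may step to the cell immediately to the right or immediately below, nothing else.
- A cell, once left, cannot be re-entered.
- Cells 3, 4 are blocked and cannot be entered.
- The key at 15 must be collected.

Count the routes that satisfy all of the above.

A right/down-only route from 1 to 16 makes exactly 3 down-moves and 3 right-moves in some order.
With no other constraints that would be C(6,3) = 20 routes.
Split at 15 and multiply the segment counts (each segment already excludes blocked cells): 1→15: 9; 15→16: 1; product = 9.
That gives 9 routes.

9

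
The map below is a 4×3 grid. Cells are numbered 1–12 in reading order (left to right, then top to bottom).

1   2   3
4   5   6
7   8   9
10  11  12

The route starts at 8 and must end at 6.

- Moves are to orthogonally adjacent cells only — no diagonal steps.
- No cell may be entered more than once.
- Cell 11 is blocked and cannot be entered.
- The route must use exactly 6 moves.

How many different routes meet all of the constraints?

4

Need simple routes of exactly 6 moves from 8 to 6 (Manhattan distance 2, so 2 moves are spent on a detour and 2 undoing it).
Enumerating: 8 5 4 1 2 3 6 | 8 7 4 1 2 5 6 | 8 7 4 1 2 3 6 | 8 7 4 5 2 3 6.
That gives 4 routes.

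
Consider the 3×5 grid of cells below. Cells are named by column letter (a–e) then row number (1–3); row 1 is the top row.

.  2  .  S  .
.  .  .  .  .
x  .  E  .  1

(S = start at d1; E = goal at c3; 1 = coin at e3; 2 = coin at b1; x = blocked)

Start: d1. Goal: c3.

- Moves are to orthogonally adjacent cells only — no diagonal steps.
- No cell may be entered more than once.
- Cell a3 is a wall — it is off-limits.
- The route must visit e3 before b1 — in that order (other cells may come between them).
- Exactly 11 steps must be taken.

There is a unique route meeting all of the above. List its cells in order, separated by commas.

d1, e1, e2, e3, d3, d2, c2, c1, b1, b2, b3, c3

The waypoints must appear in the order e3, b1, with no cell reused.
Route from d1: right to e1, 2× down (reaching e3), left to d3, up to d2, left to c2, up to c1, left to b1, 2× down (reaching b3), right to c3 — 11 moves in all.
Check: order respected (1 at step 3, 2 at step 8); 11 moves as required.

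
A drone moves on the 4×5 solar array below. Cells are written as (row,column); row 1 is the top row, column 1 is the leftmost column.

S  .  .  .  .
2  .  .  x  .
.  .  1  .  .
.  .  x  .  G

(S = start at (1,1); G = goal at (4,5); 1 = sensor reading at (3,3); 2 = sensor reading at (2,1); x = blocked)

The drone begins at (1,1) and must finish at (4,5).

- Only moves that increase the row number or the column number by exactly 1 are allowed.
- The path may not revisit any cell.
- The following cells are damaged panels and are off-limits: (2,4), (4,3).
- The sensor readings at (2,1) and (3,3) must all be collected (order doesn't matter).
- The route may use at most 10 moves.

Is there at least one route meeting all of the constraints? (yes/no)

One route that works: (1,1) → (2,1) → (3,1) → (3,2) → (3,3) → (3,4) → (4,4) → (4,5).

yes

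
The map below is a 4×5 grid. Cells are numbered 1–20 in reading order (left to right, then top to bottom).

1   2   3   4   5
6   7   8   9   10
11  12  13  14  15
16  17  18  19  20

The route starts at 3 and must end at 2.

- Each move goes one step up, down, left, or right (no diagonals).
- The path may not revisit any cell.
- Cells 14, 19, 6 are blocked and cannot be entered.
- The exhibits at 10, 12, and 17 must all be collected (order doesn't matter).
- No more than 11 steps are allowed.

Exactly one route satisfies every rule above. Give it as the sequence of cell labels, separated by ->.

The 11-move cap with required stops at 10, 12, 17 leaves no slack for detours.
Route from 3: right 2 to 5, down 1 to 10, left 2 to 8, down 2 to 18, left 1 to 17, up 3 to 2 — 11 moves in all.
Check: all required cells visited; 11 ≤ 11 moves.

3 -> 4 -> 5 -> 10 -> 9 -> 8 -> 13 -> 18 -> 17 -> 12 -> 7 -> 2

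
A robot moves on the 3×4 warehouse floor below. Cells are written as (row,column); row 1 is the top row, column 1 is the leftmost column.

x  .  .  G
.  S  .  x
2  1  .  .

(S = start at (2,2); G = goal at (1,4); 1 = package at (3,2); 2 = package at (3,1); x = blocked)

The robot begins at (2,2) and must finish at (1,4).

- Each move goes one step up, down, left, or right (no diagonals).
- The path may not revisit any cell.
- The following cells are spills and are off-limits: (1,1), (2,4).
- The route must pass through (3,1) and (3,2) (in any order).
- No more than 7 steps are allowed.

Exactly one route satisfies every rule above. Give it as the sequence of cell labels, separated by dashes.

The 7-move cap with required stops at (3,1), (3,2) leaves no slack for detours.
Route from (2,2): left 1 to (2,1), down 1 to (3,1), right 2 to (3,3), up 2 to (1,3), right 1 to (1,4) — 7 moves in all.
Check: all required cells visited; 7 ≤ 7 moves.

(2,2) - (2,1) - (3,1) - (3,2) - (3,3) - (2,3) - (1,3) - (1,4)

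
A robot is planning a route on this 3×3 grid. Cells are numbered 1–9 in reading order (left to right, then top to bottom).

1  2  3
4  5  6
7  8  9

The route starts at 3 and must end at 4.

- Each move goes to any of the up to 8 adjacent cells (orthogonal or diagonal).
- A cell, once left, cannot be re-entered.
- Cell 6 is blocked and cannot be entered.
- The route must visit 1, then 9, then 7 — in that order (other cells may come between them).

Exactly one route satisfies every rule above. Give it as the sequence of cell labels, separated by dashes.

The waypoints must appear in the order 1, 9, 7, with no cell reused.
Route from 3: left 2 to 1, down-right 2 to 9, left 2 to 7, up 1 to 4 — 7 moves in all.
Check: order respected (1 at step 2, 9 at step 4, 7 at step 6).

3 - 2 - 1 - 5 - 9 - 8 - 7 - 4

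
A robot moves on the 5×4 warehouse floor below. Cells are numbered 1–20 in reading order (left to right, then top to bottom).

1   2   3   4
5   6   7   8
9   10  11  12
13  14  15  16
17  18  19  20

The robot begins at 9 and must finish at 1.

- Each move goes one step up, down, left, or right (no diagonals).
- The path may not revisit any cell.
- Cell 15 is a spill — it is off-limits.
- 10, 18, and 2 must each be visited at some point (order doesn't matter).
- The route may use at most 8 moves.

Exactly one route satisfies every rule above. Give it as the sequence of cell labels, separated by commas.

9, 13, 17, 18, 14, 10, 6, 2, 1

The 8-move cap with required stops at 10, 18, 2 leaves no slack for detours.
Route from 9: down 2 to 17, right 1 to 18, up 4 to 2, left 1 to 1 — 8 moves in all.
Check: all required cells visited; 8 ≤ 8 moves.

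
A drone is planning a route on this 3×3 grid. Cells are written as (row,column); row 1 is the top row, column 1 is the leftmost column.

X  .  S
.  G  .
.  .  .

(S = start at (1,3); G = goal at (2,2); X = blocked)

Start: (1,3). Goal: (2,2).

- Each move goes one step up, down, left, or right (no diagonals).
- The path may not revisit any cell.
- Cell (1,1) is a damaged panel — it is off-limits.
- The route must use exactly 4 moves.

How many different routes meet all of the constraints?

1

Need simple routes of exactly 4 moves from (1,3) to (2,2) (Manhattan distance 2, so 1 moves are spent on a detour and 1 undoing it).
Enumerating: (1,3) (2,3) (3,3) (3,2) (2,2).
That gives 1 route.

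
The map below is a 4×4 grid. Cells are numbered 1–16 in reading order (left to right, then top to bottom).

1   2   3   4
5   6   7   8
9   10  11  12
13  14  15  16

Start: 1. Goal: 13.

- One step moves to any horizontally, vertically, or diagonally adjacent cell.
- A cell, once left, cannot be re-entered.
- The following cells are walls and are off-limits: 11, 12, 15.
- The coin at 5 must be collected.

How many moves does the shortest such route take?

3

Any route passes through 5 somewhere between 1 and 13. Summing Chebyshev distances along the two legs (1 → 5 → 13) gives a lower bound of 1 + 2 = 3 moves.
A route of 3 moves achieves this: 1 → 5 → 9 → 13.
Since 3 matches the lower bound, it is optimal.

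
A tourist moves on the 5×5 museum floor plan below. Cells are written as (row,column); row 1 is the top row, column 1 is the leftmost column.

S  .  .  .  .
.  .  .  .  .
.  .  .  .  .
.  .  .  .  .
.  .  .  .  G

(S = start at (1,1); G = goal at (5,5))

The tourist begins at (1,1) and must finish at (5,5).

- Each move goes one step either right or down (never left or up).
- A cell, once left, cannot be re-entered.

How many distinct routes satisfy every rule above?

A right/down-only route from (1,1) to (5,5) makes exactly 4 down-moves and 4 right-moves in some order.
With no other constraints that would be C(8,4) = 70 routes.
That gives 70 routes.

70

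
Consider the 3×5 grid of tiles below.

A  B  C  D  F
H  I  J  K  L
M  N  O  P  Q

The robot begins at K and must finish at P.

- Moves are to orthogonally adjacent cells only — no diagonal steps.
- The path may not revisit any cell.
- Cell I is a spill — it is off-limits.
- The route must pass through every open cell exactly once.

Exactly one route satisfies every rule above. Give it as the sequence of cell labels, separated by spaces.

K J O N M H A B C D F L Q P

Need to visit all 14 open cells exactly once, starting at K and ending at P.
Route from K: left to J, down to O, 2× left (reaching M), 2× up (reaching A), 4× right (reaching F), 2× down (reaching Q), left to P — 13 moves in all.
Check: all 14 open cells covered.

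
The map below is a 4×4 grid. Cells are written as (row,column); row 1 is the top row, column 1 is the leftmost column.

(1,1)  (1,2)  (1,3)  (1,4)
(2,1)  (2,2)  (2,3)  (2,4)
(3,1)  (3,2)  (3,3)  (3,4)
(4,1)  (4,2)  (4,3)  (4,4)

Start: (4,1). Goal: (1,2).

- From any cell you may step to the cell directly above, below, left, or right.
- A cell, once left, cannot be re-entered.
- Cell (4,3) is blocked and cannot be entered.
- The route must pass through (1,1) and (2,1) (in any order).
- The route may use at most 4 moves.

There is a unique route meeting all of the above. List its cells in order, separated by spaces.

(4,1) (3,1) (2,1) (1,1) (1,2)

The 4-move cap with required stops at (1,1), (2,1) leaves no slack for detours.
Route from (4,1): up 3 to (1,1), right 1 to (1,2) — 4 moves in all.
Check: all required cells visited; 4 ≤ 4 moves.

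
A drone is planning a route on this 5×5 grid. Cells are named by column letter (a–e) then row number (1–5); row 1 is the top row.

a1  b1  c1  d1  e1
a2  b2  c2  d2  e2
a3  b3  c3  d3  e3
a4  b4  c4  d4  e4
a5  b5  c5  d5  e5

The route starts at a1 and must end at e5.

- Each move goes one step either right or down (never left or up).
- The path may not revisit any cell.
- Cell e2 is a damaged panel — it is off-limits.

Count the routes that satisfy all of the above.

A right/down-only route from a1 to e5 makes exactly 4 down-moves and 4 right-moves in some order.
With no other constraints that would be C(8,4) = 70 routes.
Subtract routes through each blocked cell (inclusion–exclusion for overlaps): − through e2: 5 → 65.
That gives 65 routes.

65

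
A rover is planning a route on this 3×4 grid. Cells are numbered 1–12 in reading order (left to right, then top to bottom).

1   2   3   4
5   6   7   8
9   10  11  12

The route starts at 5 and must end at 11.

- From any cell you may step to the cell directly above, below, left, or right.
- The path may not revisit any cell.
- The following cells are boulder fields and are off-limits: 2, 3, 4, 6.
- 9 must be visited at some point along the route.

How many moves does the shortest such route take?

3

Any route passes through 9 somewhere between 5 and 11. Summing Manhattan distances along the two legs (5 → 9 → 11) gives a lower bound of 1 + 2 = 3 moves.
A route of 3 moves achieves this: 5 → 9 → 10 → 11.
Since 3 matches the lower bound, it is optimal.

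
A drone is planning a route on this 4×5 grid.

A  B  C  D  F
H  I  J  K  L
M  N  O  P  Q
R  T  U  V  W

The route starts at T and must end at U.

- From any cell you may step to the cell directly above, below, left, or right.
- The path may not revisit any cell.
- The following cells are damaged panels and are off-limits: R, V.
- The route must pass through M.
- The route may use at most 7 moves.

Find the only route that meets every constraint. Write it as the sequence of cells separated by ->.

The budget equals the shortest possible length, so every move has to be on a shortest route through the required cells.
Route from T: up 1 to N, left 1 to M, up 1 to H, right 2 to J, down 2 to U — 7 moves in all.
Check: all required cells visited; 7 ≤ 7 moves.

T -> N -> M -> H -> I -> J -> O -> U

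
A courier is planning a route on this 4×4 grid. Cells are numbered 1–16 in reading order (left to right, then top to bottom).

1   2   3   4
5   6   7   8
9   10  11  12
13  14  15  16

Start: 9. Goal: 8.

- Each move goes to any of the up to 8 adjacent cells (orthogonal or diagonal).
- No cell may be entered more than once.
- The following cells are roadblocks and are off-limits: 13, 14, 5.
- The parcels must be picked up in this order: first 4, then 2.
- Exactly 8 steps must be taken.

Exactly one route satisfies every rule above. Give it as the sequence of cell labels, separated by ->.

9 -> 10 -> 7 -> 4 -> 3 -> 2 -> 6 -> 11 -> 8

The waypoints must appear in the order 4, 2, with no cell reused.
Route from 9: right 1 to 10, up-right 2 to 4, left 2 to 2, down 1 to 6, down-right 1 to 11, up-right 1 to 8 — 8 moves in all.
Check: order respected (4 at step 3, 2 at step 5); 8 moves as required.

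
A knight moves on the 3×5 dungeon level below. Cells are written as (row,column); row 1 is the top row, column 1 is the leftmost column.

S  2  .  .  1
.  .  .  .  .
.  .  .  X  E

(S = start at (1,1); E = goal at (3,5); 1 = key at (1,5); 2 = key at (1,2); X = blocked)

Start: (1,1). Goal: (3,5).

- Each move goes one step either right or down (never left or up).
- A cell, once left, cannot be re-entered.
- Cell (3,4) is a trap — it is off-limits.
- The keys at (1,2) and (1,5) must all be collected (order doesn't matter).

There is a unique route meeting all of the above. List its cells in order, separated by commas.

(1,1), (1,2), (1,3), (1,4), (1,5), (2,5), (3,5)

Moves only go right or down, so the column and row indices never decrease.
Route from (1,1): 4× right (reaching (1,5)), 2× down (reaching (3,5)) — 6 moves in all.
Check: all required cells visited.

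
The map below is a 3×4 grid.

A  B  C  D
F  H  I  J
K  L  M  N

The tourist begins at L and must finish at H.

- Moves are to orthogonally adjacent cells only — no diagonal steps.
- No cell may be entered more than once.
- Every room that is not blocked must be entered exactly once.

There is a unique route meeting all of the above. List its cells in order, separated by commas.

Need to visit all 12 open cells exactly once, starting at L and ending at H.
Cell D has only two open neighbours (J and C), so the path must pass straight through it: one of those is the cell it's entered from and the other is where it exits.
Route from L: left 1 to K, up 2 to A, right 3 to D, down 2 to N, left 1 to M, up 1 to I, left 1 to H — 11 moves in all.
Check: all 12 open cells covered.

L, K, F, A, B, C, D, J, N, M, I, H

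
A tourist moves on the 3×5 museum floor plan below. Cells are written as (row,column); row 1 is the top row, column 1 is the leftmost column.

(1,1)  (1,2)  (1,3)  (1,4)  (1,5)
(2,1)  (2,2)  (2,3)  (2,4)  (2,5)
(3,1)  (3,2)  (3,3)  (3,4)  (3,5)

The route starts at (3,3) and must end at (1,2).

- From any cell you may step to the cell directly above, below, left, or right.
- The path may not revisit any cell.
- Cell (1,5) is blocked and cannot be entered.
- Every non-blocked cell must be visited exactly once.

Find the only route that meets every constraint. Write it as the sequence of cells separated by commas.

(3,3), (3,4), (3,5), (2,5), (2,4), (1,4), (1,3), (2,3), (2,2), (3,2), (3,1), (2,1), (1,1), (1,2)

Need to visit all 14 open cells exactly once, starting at (3,3) and ending at (1,2).
Cell (3,1) has only two open neighbours ((2,1) and (3,2)), so the path must pass straight through it: one of those is the cell it's entered from and the other is where it exits.
Route from (3,3): right 2 to (3,5), up 1 to (2,5), left 1 to (2,4), up 1 to (1,4), left 1 to (1,3), down 1 to (2,3), left 1 to (2,2), down 1 to (3,2), left 1 to (3,1), up 2 to (1,1), right 1 to (1,2) — 13 moves in all.
Check: all 14 open cells covered.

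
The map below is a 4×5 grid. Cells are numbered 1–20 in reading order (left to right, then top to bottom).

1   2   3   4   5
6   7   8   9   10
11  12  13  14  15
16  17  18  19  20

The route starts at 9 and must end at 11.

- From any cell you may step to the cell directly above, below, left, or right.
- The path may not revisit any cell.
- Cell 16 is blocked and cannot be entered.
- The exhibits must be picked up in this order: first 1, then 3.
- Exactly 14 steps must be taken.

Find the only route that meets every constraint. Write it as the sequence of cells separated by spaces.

9 8 7 6 1 2 3 4 5 10 15 14 13 12 11

The waypoints must appear in the order 1, 3, with no cell reused.
Route from 9: left 3 to 6, up 1 to 1, right 4 to 5, down 2 to 15, left 4 to 11 — 14 moves in all.
Check: order respected (1 at step 4, 3 at step 6); 14 moves as required.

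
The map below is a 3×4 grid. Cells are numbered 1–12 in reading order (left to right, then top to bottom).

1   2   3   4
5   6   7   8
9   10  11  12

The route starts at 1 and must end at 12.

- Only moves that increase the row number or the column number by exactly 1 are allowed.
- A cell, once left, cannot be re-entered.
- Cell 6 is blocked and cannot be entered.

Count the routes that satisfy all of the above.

A right/down-only route from 1 to 12 makes exactly 2 down-moves and 3 right-moves in some order.
With no other constraints that would be C(5,2) = 10 routes.
Subtract routes through each blocked cell (inclusion–exclusion for overlaps): − through 6: 6 → 4.
That gives 4 routes.

4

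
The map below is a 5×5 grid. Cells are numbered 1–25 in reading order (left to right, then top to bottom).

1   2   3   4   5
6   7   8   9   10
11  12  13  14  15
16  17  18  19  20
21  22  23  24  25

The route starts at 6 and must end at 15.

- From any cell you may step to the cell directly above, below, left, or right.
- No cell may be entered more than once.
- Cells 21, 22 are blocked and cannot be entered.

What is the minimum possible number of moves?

5

The Manhattan distance from 6 to 15 is |2−3| + |1−5| = 5, so at least 5 moves are needed.
A route of 5 moves achieves this: 6 → 11 → 12 → 13 → 14 → 15.
Since 5 matches the lower bound, it is optimal.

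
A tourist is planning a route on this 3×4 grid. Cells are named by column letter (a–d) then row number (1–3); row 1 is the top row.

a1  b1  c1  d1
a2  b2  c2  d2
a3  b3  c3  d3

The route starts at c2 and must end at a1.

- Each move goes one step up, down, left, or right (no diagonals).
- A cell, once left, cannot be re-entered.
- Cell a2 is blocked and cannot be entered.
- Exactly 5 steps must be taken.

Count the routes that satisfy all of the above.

2

Need simple routes of exactly 5 moves from c2 to a1 (Manhattan distance 3, so 1 moves are spent on a detour and 1 undoing it).
Enumerating: c2 c3 b3 b2 b1 a1 | c2 d2 d1 c1 b1 a1.
That gives 2 routes.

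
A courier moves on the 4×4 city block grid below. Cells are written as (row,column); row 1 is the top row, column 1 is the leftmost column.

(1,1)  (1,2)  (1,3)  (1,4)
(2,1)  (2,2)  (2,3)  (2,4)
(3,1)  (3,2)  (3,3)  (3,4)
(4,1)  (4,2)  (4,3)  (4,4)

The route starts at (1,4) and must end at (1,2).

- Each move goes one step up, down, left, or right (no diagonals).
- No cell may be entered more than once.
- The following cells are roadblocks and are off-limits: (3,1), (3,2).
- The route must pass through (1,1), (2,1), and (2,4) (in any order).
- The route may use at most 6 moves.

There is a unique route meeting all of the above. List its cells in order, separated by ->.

Any route must reach (1,1), (2,1), and (2,4) and still end at (1,2) within 6 moves, so the order of the required stops is forced.
Route from (1,4): down 1 to (2,4), left 3 to (2,1), up 1 to (1,1), right 1 to (1,2) — 6 moves in all.
Check: all required cells visited; 6 ≤ 6 moves.

(1,4) -> (2,4) -> (2,3) -> (2,2) -> (2,1) -> (1,1) -> (1,2)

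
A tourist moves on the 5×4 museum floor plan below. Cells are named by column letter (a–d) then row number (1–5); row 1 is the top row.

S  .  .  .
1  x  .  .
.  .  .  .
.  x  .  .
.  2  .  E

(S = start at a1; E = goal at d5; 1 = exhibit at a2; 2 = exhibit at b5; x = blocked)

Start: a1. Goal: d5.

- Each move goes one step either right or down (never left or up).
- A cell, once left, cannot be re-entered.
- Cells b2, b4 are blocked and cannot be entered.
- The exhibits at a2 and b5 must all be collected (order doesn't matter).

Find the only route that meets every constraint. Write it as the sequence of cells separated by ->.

Moves only go right or down, so the column and row indices never decrease.
Route from a1: down 4 to a5, right 3 to d5 — 7 moves in all.
Check: all required cells visited.

a1 -> a2 -> a3 -> a4 -> a5 -> b5 -> c5 -> d5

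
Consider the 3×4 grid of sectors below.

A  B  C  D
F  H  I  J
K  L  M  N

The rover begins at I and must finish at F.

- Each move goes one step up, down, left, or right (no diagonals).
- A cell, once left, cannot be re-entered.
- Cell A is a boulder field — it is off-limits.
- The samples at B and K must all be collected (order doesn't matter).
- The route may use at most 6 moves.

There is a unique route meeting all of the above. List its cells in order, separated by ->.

The 6-move cap with required stops at B, K leaves no slack for detours.
Route from I: up 1 to C, left 1 to B, down 2 to L, left 1 to K, up 1 to F — 6 moves in all.
Check: all required cells visited; 6 ≤ 6 moves.

I -> C -> B -> H -> L -> K -> F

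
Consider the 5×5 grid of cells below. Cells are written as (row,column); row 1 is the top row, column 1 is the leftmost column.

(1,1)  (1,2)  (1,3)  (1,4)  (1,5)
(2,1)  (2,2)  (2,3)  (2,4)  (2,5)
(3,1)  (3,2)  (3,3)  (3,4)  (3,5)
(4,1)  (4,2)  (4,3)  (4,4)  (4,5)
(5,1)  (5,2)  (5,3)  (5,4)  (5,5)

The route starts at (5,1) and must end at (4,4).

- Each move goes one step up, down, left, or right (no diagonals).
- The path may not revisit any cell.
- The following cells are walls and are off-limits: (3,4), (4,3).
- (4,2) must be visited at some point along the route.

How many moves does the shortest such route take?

Any route passes through (4,2) somewhere between (5,1) and (4,4). Summing Manhattan distances along the two legs ((5,1) → (4,2) → (4,4)) gives a lower bound of 2 + 2 = 4 moves.
That bound ignores the blocked cells. Measuring each leg by the fewest moves that actually steer around them ((5,1)→(4,2): 2; (4,2)→(4,4): 4) raises the lower bound to 6.
A route of 6 moves exists: (5,1) → (4,1) → (4,2) → (5,2) → (5,3) → (5,4) → (4,4).
Since 6 matches that lower bound, it is optimal.

6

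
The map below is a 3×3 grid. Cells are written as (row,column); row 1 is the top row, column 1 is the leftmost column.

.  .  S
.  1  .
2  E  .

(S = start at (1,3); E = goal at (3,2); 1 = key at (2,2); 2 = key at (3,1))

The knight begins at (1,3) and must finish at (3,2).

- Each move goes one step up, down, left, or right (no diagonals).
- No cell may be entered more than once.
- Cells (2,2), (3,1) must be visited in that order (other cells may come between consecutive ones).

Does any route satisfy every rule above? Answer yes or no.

yes

One route that works: (1,3) → (2,3) → (2,2) → (2,1) → (3,1) → (3,2).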